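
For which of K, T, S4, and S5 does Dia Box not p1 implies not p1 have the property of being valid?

S5

S5-tableau for the negation not (Dia Box not p1 implies not p1):
1. not (Dia Box not p1 implies not p1), w0
2. Dia Box not p1, w0
3. p1, w0
4. Box not p1, w1
5. not p1, w0
Accessibility: w0Rw0, w0Rw1, w1Rw0, w1Rw1
Branch closes: p1 and not p1 both at w0.
Every branch closes (one shown): valid in S5.
S4-tableau for the negation not (Dia Box not p1 implies not p1):
1. not (Dia Box not p1 implies not p1), w0
2. Dia Box not p1, w0
3. p1, w0
4. Box not p1, w1
5. not p1, w1
Accessibility: w0Rw0, w0Rw1, w1Rw1
Complete open branch: countermodel on an S4-frame, so not valid in S4, nor in K, T (the same frame is also a K-frame and a T-frame).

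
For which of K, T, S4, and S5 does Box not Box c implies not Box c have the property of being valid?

T-tableau for the negation not (Box not Box c implies not Box c):
1. not (Box not Box c implies not Box c), u
2. Box not Box c, u
3. Box c, u
4. not Box c, u
5. c, u
6. not c, v
7. not Box c, v
8. c, v
Accessibility: uRu, uRv, vRv
Branch closes: c and not c both at v.
Every branch closes (one shown): valid in T, hence also in S4, S5 (every theorem of T is a theorem of S4 and S5).
K-tableau for the negation not (Box not Box c implies not Box c):
1. not (Box not Box c implies not Box c), u
2. Box not Box c, u
3. Box c, u
Complete open branch: countermodel on a K-frame, so not valid in K.

T, S4, S5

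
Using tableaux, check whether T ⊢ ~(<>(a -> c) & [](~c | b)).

Tableau for the negation <>(a -> c) & [](~c | b):
1. <>(a -> c) & [](~c | b), 0
2. <>(a -> c), 0
3. [](~c | b), 0
4. ~c | b, 0
5. b, 0
6. a -> c, 1
7. ~c | b, 1
8. c, 1
9. b, 1
Accessibility: 0R0, 0R1, 1R1
The negation has an open branch (countermodel exists).

Not valid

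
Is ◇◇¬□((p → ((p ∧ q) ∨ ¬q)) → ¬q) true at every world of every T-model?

Not valid

Tableau for the negation ¬◇◇¬□((p → ((p ∧ q) ∨ ¬q)) → ¬q):
1. ¬◇◇¬□((p → ((p ∧ q) ∨ ¬q)) → ¬q), w0
2. ¬◇¬□((p → ((p ∧ q) ∨ ¬q)) → ¬q), w0
3. □((p → ((p ∧ q) ∨ ¬q)) → ¬q), w0
4. (p → ((p ∧ q) ∨ ¬q)) → ¬q, w0
5. ¬q, w0
Accessibility: w0Rw0
The negation has an open branch (countermodel exists).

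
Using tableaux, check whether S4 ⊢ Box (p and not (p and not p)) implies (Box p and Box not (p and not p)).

Tableau for the negation not (Box (p and not (p and not p)) implies (Box p and Box not (p and not p))):
1. not (Box (p and not (p and not p)) implies (Box p and Box not (p and not p))), u
2. Box (p and not (p and not p)), u
3. not (Box p and Box not (p and not p)), u
4. p and not (p and not p), u
5. p, u
6. not (p and not p), u
7. not Box p, u
8. not p, v
9. p and not (p and not p), v
10. p, v
11. not (p and not p), v
Accessibility: uRu, uRv, vRv
Branch closes: p and not p both at v.
Every branch of the negation's tableau closes; the branch above is one of them.

Valid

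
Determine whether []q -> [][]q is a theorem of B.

Tableau for the negation ~([]q -> [][]q):
1. ~([]q -> [][]q), w0
2. []q, w0
3. ~[][]q, w0
4. q, w0
5. ~[]q, w1
6. q, w1
7. ~q, w2
Accessibility: w0Rw0, w0Rw1, w1Rw0, w1Rw1, w1Rw2, w2Rw1, w2Rw2
The negation has an open branch (countermodel exists).

No, not valid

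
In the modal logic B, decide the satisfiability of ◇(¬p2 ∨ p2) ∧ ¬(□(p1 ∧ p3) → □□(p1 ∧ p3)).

1. ◇(¬p2 ∨ p2) ∧ ¬(□(p1 ∧ p3) → □□(p1 ∧ p3)), 0
2. ◇(¬p2 ∨ p2), 0
3. ¬(□(p1 ∧ p3) → □□(p1 ∧ p3)), 0
4. □(p1 ∧ p3), 0
5. ¬□□(p1 ∧ p3), 0
6. p1 ∧ p3, 0
7. p1, 0
8. p3, 0
9. ¬p2 ∨ p2, 1
10. p1 ∧ p3, 1
11. p1, 1
12. p3, 1
13. p2, 1
14. ¬□(p1 ∧ p3), 2
15. p1 ∧ p3, 2
16. p1, 2
17. p3, 2
18. ¬(p1 ∧ p3), 3
19. ¬p3, 3
Accessibility: 0R0, 0R1, 0R2, 1R0, 1R1, 2R0, 2R2, 2R3, 3R2, 3R3

Satisfiable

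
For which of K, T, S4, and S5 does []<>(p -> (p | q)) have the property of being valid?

T, S4, S5

T-tableau for the negation ~[]<>(p -> (p | q)):
1. ~[]<>(p -> (p | q)), w0
2. ~<>(p -> (p | q)), w1   [~[]-rule on 1: fresh world w1, w0Rw1]
3. ~(p -> (p | q)), w1   [~<>-rule on 2 via w1Rw1]
4. p, w1   [~->-rule on 3]
5. ~(p | q), w1   [~->-rule on 3]
6. ~p, w1   [~|-rule on 5]
7. ~q, w1   [~|-rule on 5]
Accessibility: w0Rw0, w0Rw1, w1Rw1
Branch closes: p and ~p both at w1.
Every branch closes (one shown): valid in T, hence also in S4, S5 (every theorem of T is a theorem of S4 and S5).
K-tableau for the negation ~[]<>(p -> (p | q)):
1. ~[]<>(p -> (p | q)), w0
2. ~<>(p -> (p | q)), w1   [~[]-rule on 1: fresh world w1, w0Rw1]
Accessibility: w0Rw1
Complete open branch: countermodel on a K-frame, so not valid in K.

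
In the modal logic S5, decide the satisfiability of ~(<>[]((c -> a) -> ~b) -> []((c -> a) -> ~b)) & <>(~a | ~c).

Unsatisfiable

1. ~(<>[]((c -> a) -> ~b) -> []((c -> a) -> ~b)) & <>(~a | ~c), 0
2. ~(<>[]((c -> a) -> ~b) -> []((c -> a) -> ~b)), 0   [&-rule on 1]
3. <>(~a | ~c), 0   [&-rule on 1]
4. <>[]((c -> a) -> ~b), 0   [~->-rule on 2]
5. ~[]((c -> a) -> ~b), 0   [~->-rule on 2]
6. ~a | ~c, 1   [<>-rule on 3: fresh world 1, 0R1]
7. ~a, 1   [|-rule on 6 (branches; this branch)]
8. []((c -> a) -> ~b), 2   [<>-rule on 4: fresh world 2, 0R2]
9. (c -> a) -> ~b, 0   [[]-rule on 8 via 2R0]
10. (c -> a) -> ~b, 1   [[]-rule on 8 via 2R1]
11. (c -> a) -> ~b, 2   [[]-rule on 8 via 2R2]
12. ~(c -> a), 0   [->-rule on 9 (branches; this branch)]
13. c, 0   [~->-rule on 12]
14. ~a, 0   [~->-rule on 12]
15. ~(c -> a), 1   [->-rule on 10 (branches; this branch)]
16. c, 1   [~->-rule on 15]
17. ~(c -> a), 2   [->-rule on 11 (branches; this branch)]
18. c, 2   [~->-rule on 17]
19. ~a, 2   [~->-rule on 17]
20. ~((c -> a) -> ~b), 3   [~[]-rule on 5: fresh world 3, 0R3]
21. c -> a, 3   [~->-rule on 20]
22. b, 3   [~->-rule on 20]
23. (c -> a) -> ~b, 3   [[]-rule on 8 via 2R3]
24. a, 3   [->-rule on 21 (branches; this branch)]
25. ~(c -> a), 3   [->-rule on 23 (branches; this branch)]
26. c, 3   [~->-rule on 25]
27. ~a, 3   [~->-rule on 25]
Accessibility: 0R0, 0R1, 0R2, 0R3, 1R0, 1R1, 1R2, 1R3, 2R0, 2R1, 2R2, 2R3, 3R0, 3R1, 3R2, 3R3
Branch closes: a and ~a both at 3.
Every branch closes; the branch above is one of them.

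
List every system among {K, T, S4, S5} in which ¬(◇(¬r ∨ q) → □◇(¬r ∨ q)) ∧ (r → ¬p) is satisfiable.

S4-tableau for the formula:
1. ¬(◇(¬r ∨ q) → □◇(¬r ∨ q)) ∧ (r → ¬p), u
2. ¬(◇(¬r ∨ q) → □◇(¬r ∨ q)), u
3. r → ¬p, u
4. ◇(¬r ∨ q), u
5. ¬□◇(¬r ∨ q), u
6. ¬p, u
7. ¬r ∨ q, v
8. q, v
9. ¬◇(¬r ∨ q), w
10. ¬(¬r ∨ q), w
11. r, w
12. ¬q, w
Accessibility: uRu, uRv, uRw, vRv, wRw
Complete open branch: satisfiable in S4, hence also in K, T (this S4-model is also a K-model and a T-model).
S5-tableau for the formula:
1. ¬(◇(¬r ∨ q) → □◇(¬r ∨ q)) ∧ (r → ¬p), u
2. ¬(◇(¬r ∨ q) → □◇(¬r ∨ q)), u
3. r → ¬p, u
4. ◇(¬r ∨ q), u
5. ¬□◇(¬r ∨ q), u
6. ¬p, u
7. ¬r ∨ q, v
8. q, v
9. ¬◇(¬r ∨ q), w
10. ¬(¬r ∨ q), u
11. r, u
12. ¬q, u
13. ¬(¬r ∨ q), v
14. r, v
15. ¬q, v
Accessibility: uRu, uRv, uRw, vRu, vRv, vRw, wRu, wRv, wRw
Branch closes: q and ¬q both at v.
Every branch closes (one shown): unsatisfiable in S5.

K, T, S4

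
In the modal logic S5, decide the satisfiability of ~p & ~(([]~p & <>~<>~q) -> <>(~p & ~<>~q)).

No, unsatisfiable

1. ~p & ~(([]~p & <>~<>~q) -> <>(~p & ~<>~q)), u
2. ~p, u
3. ~(([]~p & <>~<>~q) -> <>(~p & ~<>~q)), u
4. []~p & <>~<>~q, u
5. ~<>(~p & ~<>~q), u
6. []~p, u
7. <>~<>~q, u
8. ~(~p & ~<>~q), u
9. <>~q, u
10. ~<>~q, v
11. ~(~p & ~<>~q), v
12. ~p, v
13. q, u
14. q, v
15. <>~q, v
16. ~q, w
17. ~(~p & ~<>~q), w
18. ~p, w
19. q, w
Accessibility: uRu, uRv, uRw, vRu, vRv, vRw, wRu, wRv, wRw
Branch closes: q and ~q both at w.
(One branch shown.) All branches close.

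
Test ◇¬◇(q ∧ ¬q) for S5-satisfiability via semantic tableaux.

Satisfiable

1. ◇¬◇(q ∧ ¬q), 0
2. ¬◇(q ∧ ¬q), 1   [◇-rule on 1: fresh world 1, 0R1]
3. ¬(q ∧ ¬q), 0   [¬◇-rule on 2 via 1R0]
4. ¬(q ∧ ¬q), 1   [¬◇-rule on 2 via 1R1]
5. q, 0   [¬∧-rule on 3 (branches; this branch)]
6. q, 1   [¬∧-rule on 4 (branches; this branch)]
Accessibility: 0R0, 0R1, 1R0, 1R1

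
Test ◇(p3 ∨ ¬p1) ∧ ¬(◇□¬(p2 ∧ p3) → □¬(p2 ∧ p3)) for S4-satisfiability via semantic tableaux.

1. ◇(p3 ∨ ¬p1) ∧ ¬(◇□¬(p2 ∧ p3) → □¬(p2 ∧ p3)), w0
2. ◇(p3 ∨ ¬p1), w0   [∧-rule on 1]
3. ¬(◇□¬(p2 ∧ p3) → □¬(p2 ∧ p3)), w0   [∧-rule on 1]
4. ◇□¬(p2 ∧ p3), w0   [¬→-rule on 3]
5. ¬□¬(p2 ∧ p3), w0   [¬→-rule on 3]
6. p3 ∨ ¬p1, w1   [◇-rule on 2: fresh world w1, w0Rw1]
7. ¬p1, w1   [∨-rule on 6 (branches; this branch)]
8. □¬(p2 ∧ p3), w2   [◇-rule on 4: fresh world w2, w0Rw2]
9. ¬(p2 ∧ p3), w2   [□-rule on 8 via w2Rw2]
10. ¬p3, w2   [¬∧-rule on 9 (branches; this branch)]
11. p2 ∧ p3, w3   [¬□-rule on 5: fresh world w3, w0Rw3]
12. p2, w3   [∧-rule on 11]
13. p3, w3   [∧-rule on 11]
Accessibility: w0Rw0, w0Rw1, w0Rw2, w0Rw3, w1Rw1, w2Rw2, w3Rw3

Yes, satisfiable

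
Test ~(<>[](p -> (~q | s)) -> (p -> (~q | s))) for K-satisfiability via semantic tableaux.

1. ~(<>[](p -> (~q | s)) -> (p -> (~q | s))), 0
2. <>[](p -> (~q | s)), 0   [~->-rule on 1]
3. ~(p -> (~q | s)), 0   [~->-rule on 1]
4. p, 0   [~->-rule on 3]
5. ~(~q | s), 0   [~->-rule on 3]
6. q, 0   [~|-rule on 5]
7. ~s, 0   [~|-rule on 5]
8. [](p -> (~q | s)), 1   [<>-rule on 2: fresh world 1, 0R1]
Accessibility: 0R1

Satisfiable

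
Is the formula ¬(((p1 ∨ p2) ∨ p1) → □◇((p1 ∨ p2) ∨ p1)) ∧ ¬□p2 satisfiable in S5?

Unsatisfiable

1. ¬(((p1 ∨ p2) ∨ p1) → □◇((p1 ∨ p2) ∨ p1)) ∧ ¬□p2, 0
2. ¬(((p1 ∨ p2) ∨ p1) → □◇((p1 ∨ p2) ∨ p1)), 0
3. ¬□p2, 0
4. (p1 ∨ p2) ∨ p1, 0
5. ¬□◇((p1 ∨ p2) ∨ p1), 0
6. p1 ∨ p2, 0
7. p2, 0
8. ¬p2, 1
9. ¬◇((p1 ∨ p2) ∨ p1), 2
10. ¬((p1 ∨ p2) ∨ p1), 0
11. ¬(p1 ∨ p2), 0
12. ¬p1, 0
13. ¬p2, 0
Accessibility: 0R0, 0R1, 0R2, 1R0, 1R1, 1R2, 2R0, 2R1, 2R2
Branch closes: p2 and ¬p2 both at 0.
All branches of the tableau close; one closing branch shown above.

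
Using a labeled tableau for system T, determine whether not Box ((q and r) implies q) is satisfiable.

1. not Box ((q and r) implies q), u
2. not ((q and r) implies q), v   [neg-Box-rule on 1: fresh world v, uRv]
3. q and r, v   [neg-implies-rule on 2]
4. not q, v   [neg-implies-rule on 2]
5. q, v   [and-rule on 3]
6. r, v   [and-rule on 3]
Accessibility: uRu, uRv, vRv
Branch closes: q and not q both at v.
All branches of the tableau close; one closing branch shown above.

Unsatisfiable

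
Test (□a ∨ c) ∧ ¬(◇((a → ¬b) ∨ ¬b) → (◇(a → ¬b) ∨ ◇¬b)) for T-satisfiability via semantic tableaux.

No, unsatisfiable

1. (□a ∨ c) ∧ ¬(◇((a → ¬b) ∨ ¬b) → (◇(a → ¬b) ∨ ◇¬b)), 0
2. □a ∨ c, 0   [∧-rule on 1]
3. ¬(◇((a → ¬b) ∨ ¬b) → (◇(a → ¬b) ∨ ◇¬b)), 0   [∧-rule on 1]
4. ◇((a → ¬b) ∨ ¬b), 0   [¬→-rule on 3]
5. ¬(◇(a → ¬b) ∨ ◇¬b), 0   [¬→-rule on 3]
6. ¬◇(a → ¬b), 0   [¬∨-rule on 5]
7. ¬◇¬b, 0   [¬∨-rule on 5]
8. ¬(a → ¬b), 0   [¬◇-rule on 6 via 0R0]
9. a, 0   [¬→-rule on 8]
10. b, 0   [¬→-rule on 8]
11. c, 0   [∨-rule on 2 (branches; this branch)]
12. (a → ¬b) ∨ ¬b, 1   [◇-rule on 4: fresh world 1, 0R1]
13. ¬(a → ¬b), 1   [¬◇-rule on 6 via 0R1]
14. a, 1   [¬→-rule on 13]
15. b, 1   [¬→-rule on 13]
16. a → ¬b, 1   [∨-rule on 12 (branches; this branch)]
17. ¬b, 1   [→-rule on 16 (branches; this branch)]
Accessibility: 0R0, 0R1, 1R1
Branch closes: b and ¬b both at 1.
(One branch shown.) All branches close.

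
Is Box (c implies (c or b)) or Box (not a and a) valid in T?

Valid

Tableau for the negation not (Box (c implies (c or b)) or Box (not a and a)):
1. not (Box (c implies (c or b)) or Box (not a and a)), u
2. not Box (c implies (c or b)), u   [neg-or-rule on 1]
3. not Box (not a and a), u   [neg-or-rule on 1]
4. not (c implies (c or b)), v   [neg-Box-rule on 2: fresh world v, uRv]
5. c, v   [neg-implies-rule on 4]
6. not (c or b), v   [neg-implies-rule on 4]
7. not c, v   [neg-or-rule on 6]
8. not b, v   [neg-or-rule on 6]
Accessibility: uRu, uRv, vRv
Branch closes: c and not c both at v.
All branches of the negation close; one closing branch shown above.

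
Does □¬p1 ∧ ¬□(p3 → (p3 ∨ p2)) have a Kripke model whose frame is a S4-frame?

No, unsatisfiable

1. □¬p1 ∧ ¬□(p3 → (p3 ∨ p2)), 0
2. □¬p1, 0
3. ¬□(p3 → (p3 ∨ p2)), 0
4. ¬p1, 0
5. ¬(p3 → (p3 ∨ p2)), 1
6. p3, 1
7. ¬(p3 ∨ p2), 1
8. ¬p3, 1
9. ¬p2, 1
Accessibility: 0R0, 0R1, 1R1
Branch closes: p3 and ¬p3 both at 1.
All branches of the tableau close; one closing branch shown above.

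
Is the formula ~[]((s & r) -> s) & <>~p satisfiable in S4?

1. ~[]((s & r) -> s) & <>~p, 0
2. ~[]((s & r) -> s), 0
3. <>~p, 0
4. ~((s & r) -> s), 1
5. s & r, 1
6. ~s, 1
7. s, 1
8. r, 1
Accessibility: 0R0, 0R1, 1R1
Branch closes: s and ~s both at 1.
(One branch shown.) All branches close.

Unsatisfiable (every branch closes)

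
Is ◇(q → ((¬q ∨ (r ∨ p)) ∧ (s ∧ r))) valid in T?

No, not valid

Tableau for the negation ¬◇(q → ((¬q ∨ (r ∨ p)) ∧ (s ∧ r))):
1. ¬◇(q → ((¬q ∨ (r ∨ p)) ∧ (s ∧ r))), u
2. ¬(q → ((¬q ∨ (r ∨ p)) ∧ (s ∧ r))), u
3. q, u
4. ¬((¬q ∨ (r ∨ p)) ∧ (s ∧ r)), u
5. ¬(s ∧ r), u
6. ¬r, u
Accessibility: uRu
The negation has an open branch (countermodel exists).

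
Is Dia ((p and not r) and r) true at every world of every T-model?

Not valid

Tableau for the negation not Dia ((p and not r) and r):
1. not Dia ((p and not r) and r), w0
2. not ((p and not r) and r), w0   [neg-Dia-rule on 1 via w0Rw0]
3. not r, w0   [neg-and-rule on 2 (branches; this branch)]
Accessibility: w0Rw0
The negation has an open branch (countermodel exists).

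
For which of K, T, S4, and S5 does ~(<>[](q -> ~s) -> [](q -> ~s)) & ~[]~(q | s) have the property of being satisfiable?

S4-tableau for the formula:
1. ~(<>[](q -> ~s) -> [](q -> ~s)) & ~[]~(q | s), 0
2. ~(<>[](q -> ~s) -> [](q -> ~s)), 0   [&-rule on 1]
3. ~[]~(q | s), 0   [&-rule on 1]
4. <>[](q -> ~s), 0   [~->-rule on 2]
5. ~[](q -> ~s), 0   [~->-rule on 2]
6. q | s, 1   [~[]-rule on 3: fresh world 1, 0R1]
7. s, 1   [|-rule on 6 (branches; this branch)]
8. [](q -> ~s), 2   [<>-rule on 4: fresh world 2, 0R2]
9. q -> ~s, 2   [[]-rule on 8 via 2R2]
10. ~s, 2   [->-rule on 9 (branches; this branch)]
11. ~(q -> ~s), 3   [~[]-rule on 5: fresh world 3, 0R3]
12. q, 3   [~->-rule on 11]
13. s, 3   [~->-rule on 11]
Accessibility: 0R0, 0R1, 0R2, 0R3, 1R1, 2R2, 3R3
Complete open branch: satisfiable in S4, hence also in K, T (this S4-model is also a K-model and a T-model).
S5-tableau for the formula:
1. ~(<>[](q -> ~s) -> [](q -> ~s)) & ~[]~(q | s), 0
2. ~(<>[](q -> ~s) -> [](q -> ~s)), 0   [&-rule on 1]
3. ~[]~(q | s), 0   [&-rule on 1]
4. <>[](q -> ~s), 0   [~->-rule on 2]
5. ~[](q -> ~s), 0   [~->-rule on 2]
6. q | s, 1   [~[]-rule on 3: fresh world 1, 0R1]
7. s, 1   [|-rule on 6 (branches; this branch)]
8. [](q -> ~s), 2   [<>-rule on 4: fresh world 2, 0R2]
9. q -> ~s, 0   [[]-rule on 8 via 2R0]
10. q -> ~s, 1   [[]-rule on 8 via 2R1]
11. q -> ~s, 2   [[]-rule on 8 via 2R2]
12. ~s, 0   [->-rule on 9 (branches; this branch)]
13. ~q, 1   [->-rule on 10 (branches; this branch)]
14. ~s, 2   [->-rule on 11 (branches; this branch)]
15. ~(q -> ~s), 3   [~[]-rule on 5: fresh world 3, 0R3]
16. q, 3   [~->-rule on 15]
17. s, 3   [~->-rule on 15]
18. q -> ~s, 3   [[]-rule on 8 via 2R3]
19. ~s, 3   [->-rule on 18 (branches; this branch)]
Accessibility: 0R0, 0R1, 0R2, 0R3, 1R0, 1R1, 1R2, 1R3, 2R0, 2R1, 2R2, 2R3, 3R0, 3R1, 3R2, 3R3
Branch closes: s and ~s both at 3.
Every branch closes (one shown): unsatisfiable in S5.

K, T, S4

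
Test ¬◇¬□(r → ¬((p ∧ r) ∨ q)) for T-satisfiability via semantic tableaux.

1. ¬◇¬□(r → ¬((p ∧ r) ∨ q)), w0
2. □(r → ¬((p ∧ r) ∨ q)), w0
3. r → ¬((p ∧ r) ∨ q), w0
4. ¬((p ∧ r) ∨ q), w0
5. ¬(p ∧ r), w0
6. ¬q, w0
7. ¬r, w0
Accessibility: w0Rw0

Yes, satisfiable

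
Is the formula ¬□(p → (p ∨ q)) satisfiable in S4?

Unsatisfiable (every branch closes)

1. ¬□(p → (p ∨ q)), w0
2. ¬(p → (p ∨ q)), w1
3. p, w1
4. ¬(p ∨ q), w1
5. ¬p, w1
6. ¬q, w1
Accessibility: w0Rw0, w0Rw1, w1Rw1
Branch closes: p and ¬p both at w1.
Every branch closes; the branch above is one of them.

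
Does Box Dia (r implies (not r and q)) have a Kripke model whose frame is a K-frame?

1. Box Dia (r implies (not r and q)), w0

Satisfiable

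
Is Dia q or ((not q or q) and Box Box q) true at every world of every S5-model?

Invalid (countermodel exists)

Tableau for the negation not (Dia q or ((not q or q) and Box Box q)):
1. not (Dia q or ((not q or q) and Box Box q)), u
2. not Dia q, u   [neg-or-rule on 1]
3. not ((not q or q) and Box Box q), u   [neg-or-rule on 1]
4. not q, u   [neg-Dia-rule on 2 via uRu]
5. not Box Box q, u   [neg-and-rule on 3 (branches; this branch)]
6. not Box q, v   [neg-Box-rule on 5: fresh world v, uRv]
7. not q, v   [neg-Dia-rule on 2 via uRv]
8. not q, w   [neg-Box-rule on 6: fresh world w, vRw]
Accessibility: uRu, uRv, uRw, vRu, vRv, vRw, wRu, wRv, wRw
The negation has an open branch (countermodel exists).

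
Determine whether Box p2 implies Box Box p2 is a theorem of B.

Invalid (countermodel exists)

Tableau for the negation not (Box p2 implies Box Box p2):
1. not (Box p2 implies Box Box p2), u
2. Box p2, u
3. not Box Box p2, u
4. p2, u
5. not Box p2, v
6. p2, v
7. not p2, w
Accessibility: uRu, uRv, vRu, vRv, vRw, wRv, wRw
The negation has an open branch (countermodel exists).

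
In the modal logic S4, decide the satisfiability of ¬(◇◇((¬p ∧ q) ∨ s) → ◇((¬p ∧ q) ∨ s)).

No, unsatisfiable

1. ¬(◇◇((¬p ∧ q) ∨ s) → ◇((¬p ∧ q) ∨ s)), u
2. ◇◇((¬p ∧ q) ∨ s), u
3. ¬◇((¬p ∧ q) ∨ s), u
4. ¬((¬p ∧ q) ∨ s), u
5. ¬(¬p ∧ q), u
6. ¬s, u
7. ¬q, u
8. ◇((¬p ∧ q) ∨ s), v
9. ¬((¬p ∧ q) ∨ s), v
10. ¬(¬p ∧ q), v
11. ¬s, v
12. ¬q, v
13. (¬p ∧ q) ∨ s, w
14. ¬((¬p ∧ q) ∨ s), w
15. ¬(¬p ∧ q), w
16. ¬s, w
17. ¬p ∧ q, w
18. ¬p, w
19. q, w
20. ¬q, w
Accessibility: uRu, uRv, uRw, vRv, vRw, wRw
Branch closes: q and ¬q both at w.
All branches of the tableau close; one closing branch shown above.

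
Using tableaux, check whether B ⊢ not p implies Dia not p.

Valid in B

Tableau for the negation not (not p implies Dia not p):
1. not (not p implies Dia not p), 0
2. not p, 0
3. not Dia not p, 0
4. p, 0
Accessibility: 0R0
Branch closes: p and not p both at 0.
All branches of the negation close; one closing branch shown above.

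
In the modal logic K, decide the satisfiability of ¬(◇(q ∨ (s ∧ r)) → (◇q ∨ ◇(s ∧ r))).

1. ¬(◇(q ∨ (s ∧ r)) → (◇q ∨ ◇(s ∧ r))), u
2. ◇(q ∨ (s ∧ r)), u
3. ¬(◇q ∨ ◇(s ∧ r)), u
4. ¬◇q, u
5. ¬◇(s ∧ r), u
6. q ∨ (s ∧ r), v
7. ¬q, v
8. ¬(s ∧ r), v
9. s ∧ r, v
10. s, v
11. r, v
12. ¬r, v
Accessibility: uRv
Branch closes: r and ¬r both at v.
(One branch shown.) All branches close.

No, unsatisfiable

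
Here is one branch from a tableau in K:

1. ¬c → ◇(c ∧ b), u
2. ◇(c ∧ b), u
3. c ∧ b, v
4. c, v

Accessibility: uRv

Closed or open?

No atom appears with both signs at the same world.

Not closed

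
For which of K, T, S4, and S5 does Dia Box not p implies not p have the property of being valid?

S4-tableau for the negation not (Dia Box not p implies not p):
1. not (Dia Box not p implies not p), w0
2. Dia Box not p, w0   [neg-implies-rule on 1]
3. p, w0   [neg-implies-rule on 1]
4. Box not p, w1   [Dia-rule on 2: fresh world w1, w0Rw1]
5. not p, w1   [Box-rule on 4 via w1Rw1]
Accessibility: w0Rw0, w0Rw1, w1Rw1
Complete open branch: countermodel on an S4-frame, so not valid in S4, nor in K, T (the same frame is also a K-frame and a T-frame).
S5-tableau for the negation not (Dia Box not p implies not p):
1. not (Dia Box not p implies not p), w0
2. Dia Box not p, w0   [neg-implies-rule on 1]
3. p, w0   [neg-implies-rule on 1]
4. Box not p, w1   [Dia-rule on 2: fresh world w1, w0Rw1]
5. not p, w0   [Box-rule on 4 via w1Rw0]
Accessibility: w0Rw0, w0Rw1, w1Rw0, w1Rw1
Branch closes: p and not p both at w0.
Every branch closes (one shown): valid in S5.

S5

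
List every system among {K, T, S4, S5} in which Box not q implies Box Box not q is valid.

S4-tableau for the negation not (Box not q implies Box Box not q):
1. not (Box not q implies Box Box not q), 0
2. Box not q, 0
3. not Box Box not q, 0
4. not q, 0
5. not Box not q, 1
6. not q, 1
7. q, 2
8. not q, 2
Accessibility: 0R0, 0R1, 0R2, 1R1, 1R2, 2R2
Branch closes: q and not q both at 2.
Every branch closes (one shown): valid in S4, hence also in S5 (every theorem of S4 is a theorem of S5).
T-tableau for the negation not (Box not q implies Box Box not q):
1. not (Box not q implies Box Box not q), 0
2. Box not q, 0
3. not Box Box not q, 0
4. not q, 0
5. not Box not q, 1
6. not q, 1
7. q, 2
Accessibility: 0R0, 0R1, 1R1, 1R2, 2R2
Complete open branch: countermodel on a T-frame, so not valid in T, nor in K (the same frame is also a K-frame).

S4, S5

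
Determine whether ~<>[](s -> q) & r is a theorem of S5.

Tableau for the negation ~(~<>[](s -> q) & r):
1. ~(~<>[](s -> q) & r), 0
2. ~r, 0
Accessibility: 0R0
The negation has an open branch (countermodel exists).

No, not valid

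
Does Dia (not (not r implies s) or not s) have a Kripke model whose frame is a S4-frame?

1. Dia (not (not r implies s) or not s), 0
2. not (not r implies s) or not s, 1   [Dia-rule on 1: fresh world 1, 0R1]
3. not s, 1   [or-rule on 2 (branches; this branch)]
Accessibility: 0R0, 0R1, 1R1

Satisfiable (open branch found)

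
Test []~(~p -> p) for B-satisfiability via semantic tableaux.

Yes, satisfiable

1. []~(~p -> p), w0
2. ~(~p -> p), w0
3. ~p, w0
Accessibility: w0Rw0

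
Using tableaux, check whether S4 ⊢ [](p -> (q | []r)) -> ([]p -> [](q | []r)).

Tableau for the negation ~([](p -> (q | []r)) -> ([]p -> [](q | []r))):
1. ~([](p -> (q | []r)) -> ([]p -> [](q | []r))), u
2. [](p -> (q | []r)), u
3. ~([]p -> [](q | []r)), u
4. []p, u
5. ~[](q | []r), u
6. p -> (q | []r), u
7. p, u
8. q | []r, u
9. []r, u
10. r, u
11. ~(q | []r), v
12. ~q, v
13. ~[]r, v
14. p -> (q | []r), v
15. p, v
16. r, v
17. q | []r, v
18. []r, v
19. ~r, w
20. p -> (q | []r), w
21. p, w
22. r, w
Accessibility: uRu, uRv, uRw, vRv, vRw, wRw
Branch closes: r and ~r both at w.
All branches of the negation close; one closing branch shown above.

Yes, valid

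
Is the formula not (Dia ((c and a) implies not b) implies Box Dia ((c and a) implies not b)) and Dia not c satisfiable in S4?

1. not (Dia ((c and a) implies not b) implies Box Dia ((c and a) implies not b)) and Dia not c, w0
2. not (Dia ((c and a) implies not b) implies Box Dia ((c and a) implies not b)), w0
3. Dia not c, w0
4. Dia ((c and a) implies not b), w0
5. not Box Dia ((c and a) implies not b), w0
6. not c, w1
7. (c and a) implies not b, w2
8. not b, w2
9. not Dia ((c and a) implies not b), w3
10. not ((c and a) implies not b), w3
11. c and a, w3
12. b, w3
13. c, w3
14. a, w3
Accessibility: w0Rw0, w0Rw1, w0Rw2, w0Rw3, w1Rw1, w2Rw2, w3Rw3

Satisfiable (open branch found)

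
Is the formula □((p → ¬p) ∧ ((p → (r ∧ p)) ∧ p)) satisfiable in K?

Yes, satisfiable

1. □((p → ¬p) ∧ ((p → (r ∧ p)) ∧ p)), u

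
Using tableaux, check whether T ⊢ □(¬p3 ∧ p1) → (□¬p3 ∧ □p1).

Tableau for the negation ¬(□(¬p3 ∧ p1) → (□¬p3 ∧ □p1)):
1. ¬(□(¬p3 ∧ p1) → (□¬p3 ∧ □p1)), 0
2. □(¬p3 ∧ p1), 0   [¬→-rule on 1]
3. ¬(□¬p3 ∧ □p1), 0   [¬→-rule on 1]
4. ¬p3 ∧ p1, 0   [□-rule on 2 via 0R0]
5. ¬p3, 0   [∧-rule on 4]
6. p1, 0   [∧-rule on 4]
7. ¬□p1, 0   [¬∧-rule on 3 (branches; this branch)]
8. ¬p1, 1   [¬□-rule on 7: fresh world 1, 0R1]
9. ¬p3 ∧ p1, 1   [□-rule on 2 via 0R1]
10. ¬p3, 1   [∧-rule on 9]
11. p1, 1   [∧-rule on 9]
Accessibility: 0R0, 0R1, 1R1
Branch closes: p1 and ¬p1 both at 1.
All branches of the negation close; one closing branch shown above.

Valid in T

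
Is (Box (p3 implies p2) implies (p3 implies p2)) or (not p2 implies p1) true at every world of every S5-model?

Valid

Tableau for the negation not ((Box (p3 implies p2) implies (p3 implies p2)) or (not p2 implies p1)):
1. not ((Box (p3 implies p2) implies (p3 implies p2)) or (not p2 implies p1)), 0
2. not (Box (p3 implies p2) implies (p3 implies p2)), 0
3. not (not p2 implies p1), 0
4. Box (p3 implies p2), 0
5. not (p3 implies p2), 0
6. not p2, 0
7. not p1, 0
8. p3, 0
9. p3 implies p2, 0
10. p2, 0
Accessibility: 0R0
Branch closes: p2 and not p2 both at 0.
Every branch of the negation's tableau closes; the branch above is one of them.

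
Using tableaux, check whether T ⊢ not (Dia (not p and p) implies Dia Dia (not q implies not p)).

Tableau for the negation Dia (not p and p) implies Dia Dia (not q implies not p):
1. Dia (not p and p) implies Dia Dia (not q implies not p), w0
2. Dia Dia (not q implies not p), w0
3. Dia (not q implies not p), w1
4. not q implies not p, w2
5. not p, w2
Accessibility: w0Rw0, w0Rw1, w1Rw1, w1Rw2, w2Rw2
The negation has an open branch (countermodel exists).

Invalid (countermodel exists)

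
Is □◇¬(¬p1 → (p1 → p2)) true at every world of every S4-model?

Not valid

Tableau for the negation ¬□◇¬(¬p1 → (p1 → p2)):
1. ¬□◇¬(¬p1 → (p1 → p2)), u
2. ¬◇¬(¬p1 → (p1 → p2)), v
3. ¬p1 → (p1 → p2), v
4. p1 → p2, v
5. p2, v
Accessibility: uRu, uRv, vRv
The negation has an open branch (countermodel exists).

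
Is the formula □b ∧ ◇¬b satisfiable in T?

1. □b ∧ ◇¬b, 0
2. □b, 0
3. ◇¬b, 0
4. b, 0
5. ¬b, 1
6. b, 1
Accessibility: 0R0, 0R1, 1R1
Branch closes: b and ¬b both at 1.
Every branch closes; the branch above is one of them.

Unsatisfiable (every branch closes)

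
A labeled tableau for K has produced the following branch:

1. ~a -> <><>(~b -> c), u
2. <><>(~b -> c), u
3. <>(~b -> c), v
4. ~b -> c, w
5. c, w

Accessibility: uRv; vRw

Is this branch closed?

There is no literal clash: for every atom and world, at most one sign appears.

No, open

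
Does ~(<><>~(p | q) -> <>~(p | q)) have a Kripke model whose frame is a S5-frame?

1. ~(<><>~(p | q) -> <>~(p | q)), w0
2. <><>~(p | q), w0
3. ~<>~(p | q), w0
4. p | q, w0
5. q, w0
6. <>~(p | q), w1
7. p | q, w1
8. q, w1
9. ~(p | q), w2
10. ~p, w2
11. ~q, w2
12. p | q, w2
13. q, w2
Accessibility: w0Rw0, w0Rw1, w0Rw2, w1Rw0, w1Rw1, w1Rw2, w2Rw0, w2Rw1, w2Rw2
Branch closes: q and ~q both at w2.
All branches of the tableau close; one closing branch shown above.

Unsatisfiable (every branch closes)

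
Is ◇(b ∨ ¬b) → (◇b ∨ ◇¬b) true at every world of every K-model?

Yes, valid

Tableau for the negation ¬(◇(b ∨ ¬b) → (◇b ∨ ◇¬b)):
1. ¬(◇(b ∨ ¬b) → (◇b ∨ ◇¬b)), w0
2. ◇(b ∨ ¬b), w0   [¬→-rule on 1]
3. ¬(◇b ∨ ◇¬b), w0   [¬→-rule on 1]
4. ¬◇b, w0   [¬∨-rule on 3]
5. ¬◇¬b, w0   [¬∨-rule on 3]
6. b ∨ ¬b, w1   [◇-rule on 2: fresh world w1, w0Rw1]
7. ¬b, w1   [¬◇-rule on 4 via w0Rw1]
8. b, w1   [¬◇-rule on 5 via w0Rw1]
Accessibility: w0Rw1
Branch closes: b and ¬b both at w1.
Every branch of the negation's tableau closes; the branch above is one of them.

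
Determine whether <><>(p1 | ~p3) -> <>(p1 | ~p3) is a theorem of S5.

Valid

Tableau for the negation ~(<><>(p1 | ~p3) -> <>(p1 | ~p3)):
1. ~(<><>(p1 | ~p3) -> <>(p1 | ~p3)), u
2. <><>(p1 | ~p3), u
3. ~<>(p1 | ~p3), u
4. ~(p1 | ~p3), u
5. ~p1, u
6. p3, u
7. <>(p1 | ~p3), v
8. ~(p1 | ~p3), v
9. ~p1, v
10. p3, v
11. p1 | ~p3, w
12. ~(p1 | ~p3), w
13. ~p1, w
14. p3, w
15. ~p3, w
Accessibility: uRu, uRv, uRw, vRu, vRv, vRw, wRu, wRv, wRw
Branch closes: p3 and ~p3 both at w.
Every branch of the negation's tableau closes; the branch above is one of them.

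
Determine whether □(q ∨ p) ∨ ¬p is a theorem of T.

Tableau for the negation ¬(□(q ∨ p) ∨ ¬p):
1. ¬(□(q ∨ p) ∨ ¬p), 0
2. ¬□(q ∨ p), 0
3. p, 0
4. ¬(q ∨ p), 1
5. ¬q, 1
6. ¬p, 1
Accessibility: 0R0, 0R1, 1R1
The negation has an open branch (countermodel exists).

Invalid (countermodel exists)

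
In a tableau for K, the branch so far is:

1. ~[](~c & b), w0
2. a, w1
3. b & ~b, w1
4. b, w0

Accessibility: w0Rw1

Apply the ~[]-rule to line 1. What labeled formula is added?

a fresh world w2 with w0Rw2, and ~(~c & b) at w2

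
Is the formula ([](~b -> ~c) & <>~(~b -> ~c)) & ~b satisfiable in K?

1. ([](~b -> ~c) & <>~(~b -> ~c)) & ~b, 0
2. [](~b -> ~c) & <>~(~b -> ~c), 0
3. ~b, 0
4. [](~b -> ~c), 0
5. <>~(~b -> ~c), 0
6. ~(~b -> ~c), 1
7. ~b, 1
8. c, 1
9. ~b -> ~c, 1
10. ~c, 1
Accessibility: 0R1
Branch closes: c and ~c both at 1.
All branches of the tableau close; one closing branch shown above.

Unsatisfiable (every branch closes)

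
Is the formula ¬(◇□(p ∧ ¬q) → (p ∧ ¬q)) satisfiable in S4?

1. ¬(◇□(p ∧ ¬q) → (p ∧ ¬q)), w0
2. ◇□(p ∧ ¬q), w0
3. ¬(p ∧ ¬q), w0
4. q, w0
5. □(p ∧ ¬q), w1
6. p ∧ ¬q, w1
7. p, w1
8. ¬q, w1
Accessibility: w0Rw0, w0Rw1, w1Rw1

Satisfiable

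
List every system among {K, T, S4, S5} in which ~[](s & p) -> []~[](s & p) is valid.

S5-tableau for the negation ~(~[](s & p) -> []~[](s & p)):
1. ~(~[](s & p) -> []~[](s & p)), w0
2. ~[](s & p), w0
3. ~[]~[](s & p), w0
4. ~(s & p), w1
5. ~p, w1
6. [](s & p), w2
7. s & p, w0
8. s, w0
9. p, w0
10. s & p, w1
11. s, w1
12. p, w1
Accessibility: w0Rw0, w0Rw1, w0Rw2, w1Rw0, w1Rw1, w1Rw2, w2Rw0, w2Rw1, w2Rw2
Branch closes: p and ~p both at w1.
Every branch closes (one shown): valid in S5.
S4-tableau for the negation ~(~[](s & p) -> []~[](s & p)):
1. ~(~[](s & p) -> []~[](s & p)), w0
2. ~[](s & p), w0
3. ~[]~[](s & p), w0
4. ~(s & p), w1
5. ~p, w1
6. [](s & p), w2
7. s & p, w2
8. s, w2
9. p, w2
Accessibility: w0Rw0, w0Rw1, w0Rw2, w1Rw1, w2Rw2
Complete open branch: countermodel on an S4-frame, so not valid in S4, nor in K, T (the same frame is also a K-frame and a T-frame).

S5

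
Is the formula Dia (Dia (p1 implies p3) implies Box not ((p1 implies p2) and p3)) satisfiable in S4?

1. Dia (Dia (p1 implies p3) implies Box not ((p1 implies p2) and p3)), 0
2. Dia (p1 implies p3) implies Box not ((p1 implies p2) and p3), 1   [Dia-rule on 1: fresh world 1, 0R1]
3. Box not ((p1 implies p2) and p3), 1   [implies-rule on 2 (branches; this branch)]
4. not ((p1 implies p2) and p3), 1   [Box-rule on 3 via 1R1]
5. not p3, 1   [neg-and-rule on 4 (branches; this branch)]
Accessibility: 0R0, 0R1, 1R1

Satisfiable (open branch found)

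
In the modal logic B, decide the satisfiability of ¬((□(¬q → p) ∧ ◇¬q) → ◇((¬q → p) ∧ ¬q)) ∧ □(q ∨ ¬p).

Unsatisfiable

1. ¬((□(¬q → p) ∧ ◇¬q) → ◇((¬q → p) ∧ ¬q)) ∧ □(q ∨ ¬p), w0
2. ¬((□(¬q → p) ∧ ◇¬q) → ◇((¬q → p) ∧ ¬q)), w0   [∧-rule on 1]
3. □(q ∨ ¬p), w0   [∧-rule on 1]
4. □(¬q → p) ∧ ◇¬q, w0   [¬→-rule on 2]
5. ¬◇((¬q → p) ∧ ¬q), w0   [¬→-rule on 2]
6. □(¬q → p), w0   [∧-rule on 4]
7. ◇¬q, w0   [∧-rule on 4]
8. q ∨ ¬p, w0   [□-rule on 3 via w0Rw0]
9. ¬((¬q → p) ∧ ¬q), w0   [¬◇-rule on 5 via w0Rw0]
10. ¬q → p, w0   [□-rule on 6 via w0Rw0]
11. ¬p, w0   [∨-rule on 8 (branches; this branch)]
12. q, w0   [¬∧-rule on 9 (branches; this branch)]
13. ¬q, w1   [◇-rule on 7: fresh world w1, w0Rw1]
14. q ∨ ¬p, w1   [□-rule on 3 via w0Rw1]
15. ¬((¬q → p) ∧ ¬q), w1   [¬◇-rule on 5 via w0Rw1]
16. ¬q → p, w1   [□-rule on 6 via w0Rw1]
17. ¬p, w1   [∨-rule on 14 (branches; this branch)]
18. ¬(¬q → p), w1   [¬∧-rule on 15 (branches; this branch)]
19. p, w1   [→-rule on 16 (branches; this branch)]
Accessibility: w0Rw0, w0Rw1, w1Rw0, w1Rw1
Branch closes: p and ¬p both at w1.
All branches of the tableau close; one closing branch shown above.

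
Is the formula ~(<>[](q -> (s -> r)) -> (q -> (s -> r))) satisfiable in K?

1. ~(<>[](q -> (s -> r)) -> (q -> (s -> r))), u
2. <>[](q -> (s -> r)), u
3. ~(q -> (s -> r)), u
4. q, u
5. ~(s -> r), u
6. s, u
7. ~r, u
8. [](q -> (s -> r)), v
Accessibility: uRv

Yes, satisfiable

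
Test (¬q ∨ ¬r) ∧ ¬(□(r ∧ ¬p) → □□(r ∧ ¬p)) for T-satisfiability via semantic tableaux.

Satisfiable

1. (¬q ∨ ¬r) ∧ ¬(□(r ∧ ¬p) → □□(r ∧ ¬p)), w0
2. ¬q ∨ ¬r, w0
3. ¬(□(r ∧ ¬p) → □□(r ∧ ¬p)), w0
4. □(r ∧ ¬p), w0
5. ¬□□(r ∧ ¬p), w0
6. r ∧ ¬p, w0
7. r, w0
8. ¬p, w0
9. ¬q, w0
10. ¬□(r ∧ ¬p), w1
11. r ∧ ¬p, w1
12. r, w1
13. ¬p, w1
14. ¬(r ∧ ¬p), w2
15. p, w2
Accessibility: w0Rw0, w0Rw1, w1Rw1, w1Rw2, w2Rw2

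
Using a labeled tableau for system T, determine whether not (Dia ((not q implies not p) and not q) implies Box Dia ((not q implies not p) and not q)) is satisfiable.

1. not (Dia ((not q implies not p) and not q) implies Box Dia ((not q implies not p) and not q)), w0
2. Dia ((not q implies not p) and not q), w0
3. not Box Dia ((not q implies not p) and not q), w0
4. (not q implies not p) and not q, w1
5. not q implies not p, w1
6. not q, w1
7. not p, w1
8. not Dia ((not q implies not p) and not q), w2
9. not ((not q implies not p) and not q), w2
10. q, w2
Accessibility: w0Rw0, w0Rw1, w0Rw2, w1Rw1, w2Rw2

Yes, satisfiable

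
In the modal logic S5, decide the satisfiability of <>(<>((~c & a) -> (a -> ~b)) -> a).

Yes, satisfiable

1. <>(<>((~c & a) -> (a -> ~b)) -> a), 0
2. <>((~c & a) -> (a -> ~b)) -> a, 1   [<>-rule on 1: fresh world 1, 0R1]
3. a, 1   [->-rule on 2 (branches; this branch)]
Accessibility: 0R0, 0R1, 1R0, 1R1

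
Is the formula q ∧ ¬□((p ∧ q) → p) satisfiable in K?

1. q ∧ ¬□((p ∧ q) → p), u
2. q, u
3. ¬□((p ∧ q) → p), u
4. ¬((p ∧ q) → p), v
5. p ∧ q, v
6. ¬p, v
7. p, v
8. q, v
Accessibility: uRv
Branch closes: p and ¬p both at v.
All branches of the tableau close; one closing branch shown above.

No, unsatisfiable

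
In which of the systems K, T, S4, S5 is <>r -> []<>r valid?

S5-tableau for the negation ~(<>r -> []<>r):
1. ~(<>r -> []<>r), 0
2. <>r, 0
3. ~[]<>r, 0
4. r, 1
5. ~<>r, 2
6. ~r, 0
7. ~r, 1
Accessibility: 0R0, 0R1, 0R2, 1R0, 1R1, 1R2, 2R0, 2R1, 2R2
Branch closes: r and ~r both at 1.
Every branch closes (one shown): valid in S5.
S4-tableau for the negation ~(<>r -> []<>r):
1. ~(<>r -> []<>r), 0
2. <>r, 0
3. ~[]<>r, 0
4. r, 1
5. ~<>r, 2
6. ~r, 2
Accessibility: 0R0, 0R1, 0R2, 1R1, 2R2
Complete open branch: countermodel on an S4-frame, so not valid in S4, nor in K, T (the same frame is also a K-frame and a T-frame).

S5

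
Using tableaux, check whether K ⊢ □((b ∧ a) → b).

Tableau for the negation ¬□((b ∧ a) → b):
1. ¬□((b ∧ a) → b), u
2. ¬((b ∧ a) → b), v   [¬□-rule on 1: fresh world v, uRv]
3. b ∧ a, v   [¬→-rule on 2]
4. ¬b, v   [¬→-rule on 2]
5. b, v   [∧-rule on 3]
6. a, v   [∧-rule on 3]
Accessibility: uRv
Branch closes: b and ¬b both at v.
Every branch of the negation's tableau closes; the branch above is one of them.

Valid in K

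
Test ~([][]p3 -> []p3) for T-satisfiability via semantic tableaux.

Unsatisfiable (every branch closes)

1. ~([][]p3 -> []p3), u
2. [][]p3, u   [~->-rule on 1]
3. ~[]p3, u   [~->-rule on 1]
4. []p3, u   [[]-rule on 2 via uRu]
5. p3, u   [[]-rule on 4 via uRu]
6. ~p3, v   [~[]-rule on 3: fresh world v, uRv]
7. []p3, v   [[]-rule on 2 via uRv]
8. p3, v   [[]-rule on 4 via uRv]
Accessibility: uRu, uRv, vRv
Branch closes: p3 and ~p3 both at v.
All branches of the tableau close; one closing branch shown above.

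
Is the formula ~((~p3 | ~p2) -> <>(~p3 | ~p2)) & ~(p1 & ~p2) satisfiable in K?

1. ~((~p3 | ~p2) -> <>(~p3 | ~p2)) & ~(p1 & ~p2), u
2. ~((~p3 | ~p2) -> <>(~p3 | ~p2)), u   [&-rule on 1]
3. ~(p1 & ~p2), u   [&-rule on 1]
4. ~p3 | ~p2, u   [~->-rule on 2]
5. ~<>(~p3 | ~p2), u   [~->-rule on 2]
6. p2, u   [~&-rule on 3 (branches; this branch)]
7. ~p3, u   [|-rule on 4 (branches; this branch)]

Satisfiable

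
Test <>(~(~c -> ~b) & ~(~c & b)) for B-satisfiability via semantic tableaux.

Unsatisfiable

1. <>(~(~c -> ~b) & ~(~c & b)), w0
2. ~(~c -> ~b) & ~(~c & b), w1
3. ~(~c -> ~b), w1
4. ~(~c & b), w1
5. ~c, w1
6. b, w1
7. ~b, w1
Accessibility: w0Rw0, w0Rw1, w1Rw0, w1Rw1
Branch closes: b and ~b both at w1.
Every branch closes; the branch above is one of them.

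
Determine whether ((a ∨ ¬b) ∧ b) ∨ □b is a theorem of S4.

No, not valid

Tableau for the negation ¬(((a ∨ ¬b) ∧ b) ∨ □b):
1. ¬(((a ∨ ¬b) ∧ b) ∨ □b), 0
2. ¬((a ∨ ¬b) ∧ b), 0   [¬∨-rule on 1]
3. ¬□b, 0   [¬∨-rule on 1]
4. ¬b, 0   [¬∧-rule on 2 (branches; this branch)]
5. ¬b, 1   [¬□-rule on 3: fresh world 1, 0R1]
Accessibility: 0R0, 0R1, 1R1
The negation has an open branch (countermodel exists).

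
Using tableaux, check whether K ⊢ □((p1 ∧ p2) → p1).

Tableau for the negation ¬□((p1 ∧ p2) → p1):
1. ¬□((p1 ∧ p2) → p1), u
2. ¬((p1 ∧ p2) → p1), v   [¬□-rule on 1: fresh world v, uRv]
3. p1 ∧ p2, v   [¬→-rule on 2]
4. ¬p1, v   [¬→-rule on 2]
5. p1, v   [∧-rule on 3]
6. p2, v   [∧-rule on 3]
Accessibility: uRv
Branch closes: p1 and ¬p1 both at v.
Every branch of the negation's tableau closes; the branch above is one of them.

Yes, valid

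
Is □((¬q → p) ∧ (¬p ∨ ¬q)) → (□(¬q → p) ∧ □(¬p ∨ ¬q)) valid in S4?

Tableau for the negation ¬(□((¬q → p) ∧ (¬p ∨ ¬q)) → (□(¬q → p) ∧ □(¬p ∨ ¬q))):
1. ¬(□((¬q → p) ∧ (¬p ∨ ¬q)) → (□(¬q → p) ∧ □(¬p ∨ ¬q))), 0
2. □((¬q → p) ∧ (¬p ∨ ¬q)), 0
3. ¬(□(¬q → p) ∧ □(¬p ∨ ¬q)), 0
4. (¬q → p) ∧ (¬p ∨ ¬q), 0
5. ¬q → p, 0
6. ¬p ∨ ¬q, 0
7. ¬□(¬p ∨ ¬q), 0
8. p, 0
9. ¬q, 0
10. ¬(¬p ∨ ¬q), 1
11. p, 1
12. q, 1
13. (¬q → p) ∧ (¬p ∨ ¬q), 1
14. ¬q → p, 1
15. ¬p ∨ ¬q, 1
16. ¬q, 1
Accessibility: 0R0, 0R1, 1R1
Branch closes: q and ¬q both at 1.
All branches of the negation close; one closing branch shown above.

Valid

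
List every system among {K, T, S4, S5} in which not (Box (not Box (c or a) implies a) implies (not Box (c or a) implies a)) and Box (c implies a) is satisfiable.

K

K-tableau for the formula:
1. not (Box (not Box (c or a) implies a) implies (not Box (c or a) implies a)) and Box (c implies a), 0
2. not (Box (not Box (c or a) implies a) implies (not Box (c or a) implies a)), 0
3. Box (c implies a), 0
4. Box (not Box (c or a) implies a), 0
5. not (not Box (c or a) implies a), 0
6. not Box (c or a), 0
7. not a, 0
8. not (c or a), 1
9. not c, 1
10. not a, 1
11. c implies a, 1
12. not Box (c or a) implies a, 1
13. Box (c or a), 1
Accessibility: 0R1
Complete open branch: satisfiable in K.
T-tableau for the formula:
1. not (Box (not Box (c or a) implies a) implies (not Box (c or a) implies a)) and Box (c implies a), 0
2. not (Box (not Box (c or a) implies a) implies (not Box (c or a) implies a)), 0
3. Box (c implies a), 0
4. Box (not Box (c or a) implies a), 0
5. not (not Box (c or a) implies a), 0
6. not Box (c or a), 0
7. not a, 0
8. c implies a, 0
9. not Box (c or a) implies a, 0
10. not c, 0
11. Box (c or a), 0
12. c or a, 0
13. a, 0
Accessibility: 0R0
Branch closes: a and not a both at 0.
Every branch closes (one shown): unsatisfiable in T, hence also in S4, S5 (every S4/S5-frame is a T-frame).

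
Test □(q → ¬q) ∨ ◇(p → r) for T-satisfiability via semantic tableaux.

Satisfiable (open branch found)

1. □(q → ¬q) ∨ ◇(p → r), w0
2. ◇(p → r), w0   [∨-rule on 1 (branches; this branch)]
3. p → r, w1   [◇-rule on 2: fresh world w1, w0Rw1]
4. r, w1   [→-rule on 3 (branches; this branch)]
Accessibility: w0Rw0, w0Rw1, w1Rw1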